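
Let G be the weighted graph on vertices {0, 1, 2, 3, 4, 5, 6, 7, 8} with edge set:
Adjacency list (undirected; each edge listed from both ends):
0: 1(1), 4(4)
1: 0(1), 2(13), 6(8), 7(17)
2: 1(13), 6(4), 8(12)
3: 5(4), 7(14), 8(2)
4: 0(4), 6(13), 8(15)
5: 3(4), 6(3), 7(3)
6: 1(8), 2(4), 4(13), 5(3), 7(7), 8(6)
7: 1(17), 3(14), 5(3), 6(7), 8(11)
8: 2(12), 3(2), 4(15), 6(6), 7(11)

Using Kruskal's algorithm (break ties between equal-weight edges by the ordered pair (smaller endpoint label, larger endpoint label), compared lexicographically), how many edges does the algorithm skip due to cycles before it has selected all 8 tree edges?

2

Kruskal's algorithm — process edges by increasing weight (ties by edge label):
0-1 (1): add — endpoints in different components.
3-8 (2): add — endpoints in different components.
5-6 (3): add — endpoints in different components.
5-7 (3): add — endpoints in different components.
0-4 (4): add — endpoints in different components.
2-6 (4): add — endpoints in different components.
3-5 (4): add — endpoints in different components.
6-8 (6): skip — 6 and 8 already connected.
6-7 (7): skip — 6 and 7 already connected.
1-6 (8): add — endpoints in different components.
Edges rejected before the tree was complete: 2.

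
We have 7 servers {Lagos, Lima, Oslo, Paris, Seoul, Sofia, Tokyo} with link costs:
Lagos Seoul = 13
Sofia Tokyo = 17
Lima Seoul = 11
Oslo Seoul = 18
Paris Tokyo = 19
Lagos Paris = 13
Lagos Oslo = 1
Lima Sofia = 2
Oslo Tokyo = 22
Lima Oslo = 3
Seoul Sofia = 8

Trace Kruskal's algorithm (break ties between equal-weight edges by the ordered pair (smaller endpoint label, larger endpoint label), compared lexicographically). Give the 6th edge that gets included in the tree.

Sofia-Tokyo

Sort edges by weight, then run Kruskal:
Lagos Oslo (1): add — endpoints in different components.
Lima Sofia (2): add — endpoints in different components.
Lima Oslo (3): add — endpoints in different components.
Seoul Sofia (8): add — endpoints in different components.
Lima Seoul (11): skip — Lima and Seoul already connected.
Lagos Paris (13): add — endpoints in different components.
Lagos Seoul (13): skip — Seoul and Lagos already connected.
Sofia Tokyo (17): add — endpoints in different components.
The 6th edge added is Sofia Tokyo.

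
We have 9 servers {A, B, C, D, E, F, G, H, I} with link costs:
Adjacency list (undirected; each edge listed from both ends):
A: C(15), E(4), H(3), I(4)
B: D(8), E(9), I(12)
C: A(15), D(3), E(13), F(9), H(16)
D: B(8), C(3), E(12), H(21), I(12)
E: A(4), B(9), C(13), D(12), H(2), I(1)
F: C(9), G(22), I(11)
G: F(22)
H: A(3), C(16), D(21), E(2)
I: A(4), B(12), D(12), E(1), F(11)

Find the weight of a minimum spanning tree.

57

Kruskal's algorithm — process edges by increasing weight (ties by edge label):
E–I (1): add — endpoints in different components.
E–H (2): add — endpoints in different components.
A–H (3): add — endpoints in different components.
C–D (3): add — endpoints in different components.
A–E (4): skip — A and E already connected.
A–I (4): skip — A and I already connected.
B–D (8): add — endpoints in different components.
B–E (9): add — endpoints in different components.
C–F (9): add — endpoints in different components.
F–I (11): skip — F and I already connected.
B–I (12): skip — B and I already connected.
D–E (12): skip — D and E already connected.
D–I (12): skip — D and I already connected.
C–E (13): skip — C and E already connected.
A–C (15): skip — A and C already connected.
C–H (16): skip — C and H already connected.
D–H (21): skip — D and H already connected.
F–G (22): add — endpoints in different components.
MST edges: E–I, E–H, A–H, C–D, B–D, B–E, C–F, F–G; total weight 1+2+3+3+8+9+9+22 = 57.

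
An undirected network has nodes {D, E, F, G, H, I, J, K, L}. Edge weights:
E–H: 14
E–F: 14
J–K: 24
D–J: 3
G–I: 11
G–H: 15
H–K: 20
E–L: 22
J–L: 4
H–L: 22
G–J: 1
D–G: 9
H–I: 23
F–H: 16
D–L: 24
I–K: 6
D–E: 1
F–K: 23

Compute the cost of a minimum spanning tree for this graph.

Prim's algorithm from F:
Step 1: cheapest edge leaving the tree is E–F (14); add E.
Step 2: cheapest edge leaving the tree is D–E (1); add D.
Step 3: cheapest edge leaving the tree is D–J (3); add J.
Step 4: cheapest edge leaving the tree is G–J (1); add G.
Step 5: cheapest edge leaving the tree is J–L (4); add L.
Step 6: cheapest edge leaving the tree is G–I (11); add I.
Step 7: cheapest edge leaving the tree is I–K (6); add K.
Step 8: cheapest edge leaving the tree is E–H (14); add H.
MST edges: E–F, D–E, D–J, G–J, J–L, G–I, I–K, E–H; total weight 14+1+3+1+4+11+6+14 = 54.

54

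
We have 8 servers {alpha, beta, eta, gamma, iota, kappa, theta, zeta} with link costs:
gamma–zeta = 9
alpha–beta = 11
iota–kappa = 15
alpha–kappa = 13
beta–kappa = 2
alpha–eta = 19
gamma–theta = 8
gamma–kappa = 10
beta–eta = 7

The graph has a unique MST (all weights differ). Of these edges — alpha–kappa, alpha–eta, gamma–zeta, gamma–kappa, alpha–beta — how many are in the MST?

3

Kruskal: consider edges lightest-first.
beta–kappa (2): add — endpoints in different components.
beta–eta (7): add — endpoints in different components.
gamma–theta (8): add — endpoints in different components.
gamma–zeta (9): add — endpoints in different components.
gamma–kappa (10): add — endpoints in different components.
alpha–beta (11): add — endpoints in different components.
alpha–kappa (13): skip — kappa and alpha already connected.
iota–kappa (15): add — endpoints in different components.
MST edge set: {beta–kappa, beta–eta, gamma–theta, gamma–zeta, gamma–kappa, alpha–beta, iota–kappa}.
Of the listed edges, {gamma–zeta, gamma–kappa, alpha–beta} are in the MST → 3.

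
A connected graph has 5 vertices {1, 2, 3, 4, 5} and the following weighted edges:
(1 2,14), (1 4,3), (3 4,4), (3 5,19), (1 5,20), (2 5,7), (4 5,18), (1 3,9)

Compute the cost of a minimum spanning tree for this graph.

Prim's algorithm from 3:
Step 1: frontier [3 4 4, 1 3 9, 3 5 19] → take 3 4 (4); add 4.
Step 2: frontier [1 3 9, 3 5 19, 1 4 3, 4 5 18] → take 1 4 (3); add 1.
Step 3: frontier [1 2 14, 1 5 20, 3 5 19, 4 5 18] → take 1 2 (14); add 2.
Step 4: frontier [1 5 20, 2 5 7, 3 5 19, 4 5 18] → take 2 5 (7); add 5.
MST edges: 3 4, 1 4, 1 2, 2 5; total weight 4+3+14+7 = 28.

28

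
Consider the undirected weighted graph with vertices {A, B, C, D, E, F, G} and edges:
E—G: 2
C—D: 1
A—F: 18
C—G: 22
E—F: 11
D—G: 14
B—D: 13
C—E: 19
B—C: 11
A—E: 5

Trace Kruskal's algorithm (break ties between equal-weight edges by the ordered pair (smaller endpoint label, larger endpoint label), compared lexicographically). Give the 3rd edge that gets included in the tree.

Sort edges by weight, then run Kruskal:
C—D (1): add — endpoints in different components.
E—G (2): add — endpoints in different components.
A—E (5): add — endpoints in different components.
B—C (11): add — endpoints in different components.
E—F (11): add — endpoints in different components.
B—D (13): skip — B and D already connected.
D—G (14): add — endpoints in different components.
The 3rd edge added is A—E.

A-E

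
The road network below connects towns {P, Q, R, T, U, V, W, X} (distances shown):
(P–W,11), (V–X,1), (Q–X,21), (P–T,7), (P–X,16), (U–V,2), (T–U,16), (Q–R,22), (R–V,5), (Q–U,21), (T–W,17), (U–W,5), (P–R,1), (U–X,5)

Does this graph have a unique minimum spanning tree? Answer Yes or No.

Sort edges by weight, then run Kruskal:
P–R (1): add — endpoints in different components.
V–X (1): add — endpoints in different components.
U–V (2): add — endpoints in different components.
R–V (5): add — endpoints in different components.
U–W (5): add — endpoints in different components.
U–X (5): skip — X and U already connected.
P–T (7): add — endpoints in different components.
P–W (11): skip — W and P already connected.
P–X (16): skip — X and P already connected.
T–U (16): skip — U and T already connected.
T–W (17): skip — W and T already connected.
Q–U (21): add — endpoints in different components.
Non-tree edge Q–X has weight 21, equal to the heaviest edge on its tree cycle — swapping gives another MST of the same weight. Not unique.

No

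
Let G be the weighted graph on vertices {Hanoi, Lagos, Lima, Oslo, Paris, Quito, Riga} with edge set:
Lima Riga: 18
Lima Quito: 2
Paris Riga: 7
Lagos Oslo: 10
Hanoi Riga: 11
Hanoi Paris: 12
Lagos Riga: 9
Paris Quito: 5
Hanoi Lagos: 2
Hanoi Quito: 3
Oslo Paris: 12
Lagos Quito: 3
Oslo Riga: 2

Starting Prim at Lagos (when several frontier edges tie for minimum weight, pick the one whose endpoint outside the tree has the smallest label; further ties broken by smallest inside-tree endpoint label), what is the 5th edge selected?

Prim, starting at Lagos.
Step 1: frontier [Hanoi Lagos 2, Lagos Quito 3, Lagos Riga 9, Lagos Oslo 10] → take Hanoi Lagos (2); add Hanoi.
Step 2: frontier [Hanoi Quito 3, Hanoi Riga 11, Hanoi Paris 12, Lagos Quito 3, Lagos Riga 9, Lagos Oslo 10] → take Hanoi Quito (3); add Quito.
Step 3: frontier [Hanoi Riga 11, Hanoi Paris 12, Lagos Riga 9, Lagos Oslo 10, Lima Quito 2, Paris Quito 5] → take Lima Quito (2); add Lima.
Step 4: frontier [Hanoi Riga 11, Hanoi Paris 12, Lagos Riga 9, Lagos Oslo 10, Lima Riga 18, Paris Quito 5] → take Paris Quito (5); add Paris.
Step 5: frontier [Hanoi Riga 11, Lagos Riga 9, Lagos Oslo 10, Lima Riga 18, Paris Riga 7, Oslo Paris 12] → take Paris Riga (7); add Riga.
Step 6: frontier [Lagos Oslo 10, Oslo Paris 12, Oslo Riga 2] → take Oslo Riga (2); add Oslo.
The 5th edge added is Paris Riga.

Paris-Riga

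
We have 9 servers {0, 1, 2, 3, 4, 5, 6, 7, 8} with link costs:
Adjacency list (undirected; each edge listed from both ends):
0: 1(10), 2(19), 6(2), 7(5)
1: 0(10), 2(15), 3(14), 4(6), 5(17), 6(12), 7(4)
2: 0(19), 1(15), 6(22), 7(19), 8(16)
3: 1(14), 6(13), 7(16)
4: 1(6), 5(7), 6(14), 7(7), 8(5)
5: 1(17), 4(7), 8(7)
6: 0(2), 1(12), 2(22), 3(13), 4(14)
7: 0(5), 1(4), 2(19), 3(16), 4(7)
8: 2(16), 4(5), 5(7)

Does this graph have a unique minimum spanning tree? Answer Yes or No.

Kruskal: consider edges lightest-first.
0-6 (2): add — endpoints in different components.
1-7 (4): add — endpoints in different components.
0-7 (5): add — endpoints in different components.
4-8 (5): add — endpoints in different components.
1-4 (6): add — endpoints in different components.
4-5 (7): add — endpoints in different components.
4-7 (7): skip — 4 and 7 already connected.
5-8 (7): skip — 5 and 8 already connected.
0-1 (10): skip — 0 and 1 already connected.
1-6 (12): skip — 1 and 6 already connected.
3-6 (13): add — endpoints in different components.
1-3 (14): skip — 1 and 3 already connected.
4-6 (14): skip — 4 and 6 already connected.
1-2 (15): add — endpoints in different components.
Non-tree edge 5-8 has weight 7, equal to the heaviest edge on its tree cycle — swapping gives another MST of the same weight. Not unique.

No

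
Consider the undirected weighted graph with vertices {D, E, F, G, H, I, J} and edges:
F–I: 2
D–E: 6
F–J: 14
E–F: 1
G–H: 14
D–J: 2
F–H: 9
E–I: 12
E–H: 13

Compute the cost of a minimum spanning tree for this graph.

34

Prim, starting at F.
Step 1: cheapest edge leaving the tree is E–F (1); add E.
Step 2: cheapest edge leaving the tree is F–I (2); add I.
Step 3: cheapest edge leaving the tree is D–E (6); add D.
Step 4: cheapest edge leaving the tree is D–J (2); add J.
Step 5: cheapest edge leaving the tree is F–H (9); add H.
Step 6: cheapest edge leaving the tree is G–H (14); add G.
MST edges: E–F, F–I, D–E, D–J, F–H, G–H; total weight 1+2+6+2+9+14 = 34.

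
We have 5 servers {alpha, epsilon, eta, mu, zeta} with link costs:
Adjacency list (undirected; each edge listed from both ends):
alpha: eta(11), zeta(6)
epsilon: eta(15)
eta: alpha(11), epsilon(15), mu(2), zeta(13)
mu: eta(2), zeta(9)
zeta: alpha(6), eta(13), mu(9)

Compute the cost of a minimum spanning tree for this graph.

Grow the tree from zeta using Prim:
Step 1: frontier [alpha—zeta 6, mu—zeta 9, eta—zeta 13] → take alpha—zeta (6); add alpha.
Step 2: frontier [alpha—eta 11, mu—zeta 9, eta—zeta 13] → take mu—zeta (9); add mu.
Step 3: frontier [alpha—eta 11, eta—mu 2, eta—zeta 13] → take eta—mu (2); add eta.
Step 4: frontier [epsilon—eta 15] → take epsilon—eta (15); add epsilon.
MST edges: alpha—zeta, mu—zeta, eta—mu, epsilon—eta; total weight 6+9+2+15 = 32.

32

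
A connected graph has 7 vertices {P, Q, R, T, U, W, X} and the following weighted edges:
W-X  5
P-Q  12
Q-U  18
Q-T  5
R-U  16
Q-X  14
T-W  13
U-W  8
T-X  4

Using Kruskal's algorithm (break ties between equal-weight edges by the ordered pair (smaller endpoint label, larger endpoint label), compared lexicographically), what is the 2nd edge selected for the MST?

Q-T

Kruskal: consider edges lightest-first.
T-X (4): add — endpoints in different components.
Q-T (5): add — endpoints in different components.
W-X (5): add — endpoints in different components.
U-W (8): add — endpoints in different components.
P-Q (12): add — endpoints in different components.
T-W (13): skip — T and W already connected.
Q-X (14): skip — X and Q already connected.
R-U (16): add — endpoints in different components.
The 2nd edge added is Q-T.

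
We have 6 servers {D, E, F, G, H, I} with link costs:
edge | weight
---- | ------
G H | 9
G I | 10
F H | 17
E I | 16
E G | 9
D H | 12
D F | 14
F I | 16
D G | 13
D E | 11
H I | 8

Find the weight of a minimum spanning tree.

51

Prim, starting at I.
Step 1: cheapest edge leaving the tree is H I (8); add H.
Step 2: cheapest edge leaving the tree is G H (9); add G.
Step 3: cheapest edge leaving the tree is E G (9); add E.
Step 4: cheapest edge leaving the tree is D E (11); add D.
Step 5: cheapest edge leaving the tree is D F (14); add F.
MST edges: H I, G H, E G, D E, D F; total weight 8+9+9+11+14 = 51.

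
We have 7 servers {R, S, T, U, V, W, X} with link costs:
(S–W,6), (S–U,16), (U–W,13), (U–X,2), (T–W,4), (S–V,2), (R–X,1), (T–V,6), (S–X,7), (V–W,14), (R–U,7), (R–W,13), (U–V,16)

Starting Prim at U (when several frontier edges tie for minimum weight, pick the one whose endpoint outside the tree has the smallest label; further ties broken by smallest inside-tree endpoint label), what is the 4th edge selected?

S-V

Prim, starting at U.
Step 1: cheapest edge leaving the tree is U–X (2); add X.
Step 2: cheapest edge leaving the tree is R–X (1); add R.
Step 3: cheapest edge leaving the tree is S–X (7); add S.
Step 4: cheapest edge leaving the tree is S–V (2); add V.
Step 5: cheapest edge leaving the tree is T–V (6); add T.
Step 6: cheapest edge leaving the tree is T–W (4); add W.
The 4th edge added is S–V.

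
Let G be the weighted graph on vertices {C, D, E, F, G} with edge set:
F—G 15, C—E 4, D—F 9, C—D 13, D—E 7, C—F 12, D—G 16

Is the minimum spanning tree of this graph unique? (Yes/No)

Yes

Kruskal: consider edges lightest-first.
C—E (4): add. Components now {C,E} {D} {F} {G}
D—E (7): add. Components now {C,D,E} {F} {G}
D—F (9): add. Components now {C,D,E,F} {G}
C—F (12): skip — C and F already connected.
C—D (13): skip — C and D already connected.
F—G (15): add. Components now {C,D,E,F,G}
Every non-tree edge has weight strictly greater than the heaviest edge on the tree path between its endpoints, so the MST is unique.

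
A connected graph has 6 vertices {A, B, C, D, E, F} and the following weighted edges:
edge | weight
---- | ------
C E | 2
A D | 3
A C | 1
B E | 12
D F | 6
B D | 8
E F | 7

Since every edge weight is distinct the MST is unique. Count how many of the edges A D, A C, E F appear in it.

Kruskal: consider edges lightest-first.
A C (1): add. Components now {A,C} {B} {D} {E} {F}
C E (2): add. Components now {A,C,E} {B} {D} {F}
A D (3): add. Components now {A,C,D,E} {B} {F}
D F (6): add. Components now {A,C,D,E,F} {B}
E F (7): skip — E and F already connected.
B D (8): add. Components now {A,B,C,D,E,F}
MST edge set: {A C, C E, A D, D F, B D}.
Of the listed edges, {A D, A C} are in the MST → 2.

2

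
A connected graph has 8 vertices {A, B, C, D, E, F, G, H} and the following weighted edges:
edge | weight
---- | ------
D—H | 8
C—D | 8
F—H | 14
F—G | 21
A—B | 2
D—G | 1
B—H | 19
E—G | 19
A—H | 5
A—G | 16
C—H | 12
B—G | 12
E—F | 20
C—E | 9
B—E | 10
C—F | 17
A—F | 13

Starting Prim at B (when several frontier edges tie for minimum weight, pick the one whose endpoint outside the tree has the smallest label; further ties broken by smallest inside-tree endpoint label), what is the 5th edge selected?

C-D

Prim's algorithm from B:
Step 1: cheapest edge leaving the tree is A—B (2); add A.
Step 2: cheapest edge leaving the tree is A—H (5); add H.
Step 3: cheapest edge leaving the tree is D—H (8); add D.
Step 4: cheapest edge leaving the tree is D—G (1); add G.
Step 5: cheapest edge leaving the tree is C—D (8); add C.
Step 6: cheapest edge leaving the tree is C—E (9); add E.
Step 7: cheapest edge leaving the tree is A—F (13); add F.
The 5th edge added is C—D.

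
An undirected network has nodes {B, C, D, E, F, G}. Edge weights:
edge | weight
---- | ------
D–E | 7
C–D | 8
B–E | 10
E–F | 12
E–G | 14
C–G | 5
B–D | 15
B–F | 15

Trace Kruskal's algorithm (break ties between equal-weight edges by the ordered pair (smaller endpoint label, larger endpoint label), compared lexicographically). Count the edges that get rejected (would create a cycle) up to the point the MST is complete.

Kruskal's algorithm — process edges by increasing weight (ties by edge label):
C–G (5): add. Components now {B} {C,G} {D} {E} {F}
D–E (7): add. Components now {B} {C,G} {D,E} {F}
C–D (8): add. Components now {B} {C,D,E,G} {F}
B–E (10): add. Components now {B,C,D,E,G} {F}
E–F (12): add. Components now {B,C,D,E,F,G}
Edges rejected before the tree was complete: 0.

0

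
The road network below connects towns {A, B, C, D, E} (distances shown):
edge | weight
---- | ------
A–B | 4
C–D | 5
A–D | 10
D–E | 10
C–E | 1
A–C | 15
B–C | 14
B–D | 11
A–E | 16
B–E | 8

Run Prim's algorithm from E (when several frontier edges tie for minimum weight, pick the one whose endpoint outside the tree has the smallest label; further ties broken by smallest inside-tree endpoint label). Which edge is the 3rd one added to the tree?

B-E

Prim's algorithm from E:
Step 1: cheapest edge leaving the tree is C–E (1); add C.
Step 2: cheapest edge leaving the tree is C–D (5); add D.
Step 3: cheapest edge leaving the tree is B–E (8); add B.
Step 4: cheapest edge leaving the tree is A–B (4); add A.
The 3rd edge added is B–E.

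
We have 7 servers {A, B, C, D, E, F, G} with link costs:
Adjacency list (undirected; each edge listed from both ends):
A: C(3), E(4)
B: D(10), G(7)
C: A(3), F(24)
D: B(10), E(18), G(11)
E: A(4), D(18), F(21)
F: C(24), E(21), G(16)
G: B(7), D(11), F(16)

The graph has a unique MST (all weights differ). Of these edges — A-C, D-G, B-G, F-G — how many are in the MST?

3

Kruskal: consider edges lightest-first.
A-C (3): add. Components now {A,C} {B} {D} {E} {F} {G}
A-E (4): add. Components now {A,C,E} {B} {D} {F} {G}
B-G (7): add. Components now {A,C,E} {B,G} {D} {F}
B-D (10): add. Components now {A,C,E} {B,D,G} {F}
D-G (11): skip — D and G already connected.
F-G (16): add. Components now {A,C,E} {B,D,F,G}
D-E (18): add. Components now {A,B,C,D,E,F,G}
MST edge set: {A-C, A-E, B-G, B-D, F-G, D-E}.
Of the listed edges, {A-C, B-G, F-G} are in the MST → 3.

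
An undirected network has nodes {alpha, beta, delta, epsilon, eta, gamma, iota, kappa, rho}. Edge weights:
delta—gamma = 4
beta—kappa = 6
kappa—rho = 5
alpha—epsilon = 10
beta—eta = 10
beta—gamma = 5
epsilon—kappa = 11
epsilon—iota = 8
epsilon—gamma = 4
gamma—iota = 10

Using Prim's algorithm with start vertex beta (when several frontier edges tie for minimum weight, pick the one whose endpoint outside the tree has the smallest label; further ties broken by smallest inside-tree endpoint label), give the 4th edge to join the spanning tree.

beta-kappa

Prim, starting at beta.
Step 1: frontier [beta—gamma 5, beta—kappa 6, beta—eta 10] → take beta—gamma (5); add gamma.
Step 2: frontier [beta—kappa 6, beta—eta 10, delta—gamma 4, epsilon—gamma 4, gamma—iota 10] → take delta—gamma (4); add delta.
Step 3: frontier [beta—kappa 6, beta—eta 10, epsilon—gamma 4, gamma—iota 10] → take epsilon—gamma (4); add epsilon.
Step 4: frontier [beta—kappa 6, beta—eta 10, epsilon—iota 8, alpha—epsilon 10, epsilon—kappa 11, gamma—iota 10] → take beta—kappa (6); add kappa.
Step 5: frontier [beta—eta 10, epsilon—iota 8, alpha—epsilon 10, gamma—iota 10, kappa—rho 5] → take kappa—rho (5); add rho.
Step 6: frontier [beta—eta 10, epsilon—iota 8, alpha—epsilon 10, gamma—iota 10] → take epsilon—iota (8); add iota.
Step 7: frontier [beta—eta 10, alpha—epsilon 10] → take alpha—epsilon (10); add alpha.
Step 8: frontier [beta—eta 10] → take beta—eta (10); add eta.
The 4th edge added is beta—kappa.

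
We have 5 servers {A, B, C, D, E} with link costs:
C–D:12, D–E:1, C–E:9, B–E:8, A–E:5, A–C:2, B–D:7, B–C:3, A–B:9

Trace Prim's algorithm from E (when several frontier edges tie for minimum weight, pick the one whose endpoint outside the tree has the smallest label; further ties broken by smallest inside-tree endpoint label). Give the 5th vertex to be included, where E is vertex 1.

B

Prim, starting at E.
Step 1: frontier [D–E 1, A–E 5, B–E 8, C–E 9] → take D–E (1); add D.
Step 2: frontier [B–D 7, C–D 12, A–E 5, B–E 8, C–E 9] → take A–E (5); add A.
Step 3: frontier [A–C 2, A–B 9, B–D 7, C–D 12, B–E 8, C–E 9] → take A–C (2); add C.
Step 4: frontier [A–B 9, B–C 3, B–D 7, B–E 8] → take B–C (3); add B.
Vertex order: E, D, A, C, B. The 5th vertex is B.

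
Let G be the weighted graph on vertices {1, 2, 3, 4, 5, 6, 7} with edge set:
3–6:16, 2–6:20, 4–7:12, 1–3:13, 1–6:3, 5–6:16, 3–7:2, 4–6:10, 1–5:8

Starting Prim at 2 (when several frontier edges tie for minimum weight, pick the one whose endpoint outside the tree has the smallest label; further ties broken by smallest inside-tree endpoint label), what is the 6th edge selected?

Prim, starting at 2.
Step 1: cheapest edge leaving the tree is 2–6 (20); add 6.
Step 2: cheapest edge leaving the tree is 1–6 (3); add 1.
Step 3: cheapest edge leaving the tree is 1–5 (8); add 5.
Step 4: cheapest edge leaving the tree is 4–6 (10); add 4.
Step 5: cheapest edge leaving the tree is 4–7 (12); add 7.
Step 6: cheapest edge leaving the tree is 3–7 (2); add 3.
The 6th edge added is 3–7.

3-7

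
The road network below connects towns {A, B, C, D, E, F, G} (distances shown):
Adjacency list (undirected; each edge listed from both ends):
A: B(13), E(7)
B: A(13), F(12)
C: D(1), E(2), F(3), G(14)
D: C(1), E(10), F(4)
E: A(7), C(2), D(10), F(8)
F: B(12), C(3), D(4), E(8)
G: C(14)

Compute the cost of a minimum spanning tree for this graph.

Kruskal's algorithm — process edges by increasing weight (ties by edge label):
C-D (1): add — endpoints in different components.
C-E (2): add — endpoints in different components.
C-F (3): add — endpoints in different components.
D-F (4): skip — D and F already connected.
A-E (7): add — endpoints in different components.
E-F (8): skip — E and F already connected.
D-E (10): skip — D and E already connected.
B-F (12): add — endpoints in different components.
A-B (13): skip — A and B already connected.
C-G (14): add — endpoints in different components.
MST edges: C-D, C-E, C-F, A-E, B-F, C-G; total weight 1+2+3+7+12+14 = 39.

39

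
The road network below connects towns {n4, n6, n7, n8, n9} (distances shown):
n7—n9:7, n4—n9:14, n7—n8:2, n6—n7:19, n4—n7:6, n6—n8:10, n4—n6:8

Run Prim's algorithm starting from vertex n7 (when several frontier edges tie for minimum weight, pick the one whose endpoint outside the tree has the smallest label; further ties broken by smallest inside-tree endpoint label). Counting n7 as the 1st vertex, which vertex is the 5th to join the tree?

Grow the tree from n7 using Prim:
Step 1: frontier [n7—n8 2, n4—n7 6, n7—n9 7, n6—n7 19] → take n7—n8 (2); add n8.
Step 2: frontier [n4—n7 6, n7—n9 7, n6—n7 19, n6—n8 10] → take n4—n7 (6); add n4.
Step 3: frontier [n4—n6 8, n4—n9 14, n7—n9 7, n6—n7 19, n6—n8 10] → take n7—n9 (7); add n9.
Step 4: frontier [n4—n6 8, n6—n7 19, n6—n8 10] → take n4—n6 (8); add n6.
Vertex order: n7, n8, n4, n9, n6. The 5th vertex is n6.

n6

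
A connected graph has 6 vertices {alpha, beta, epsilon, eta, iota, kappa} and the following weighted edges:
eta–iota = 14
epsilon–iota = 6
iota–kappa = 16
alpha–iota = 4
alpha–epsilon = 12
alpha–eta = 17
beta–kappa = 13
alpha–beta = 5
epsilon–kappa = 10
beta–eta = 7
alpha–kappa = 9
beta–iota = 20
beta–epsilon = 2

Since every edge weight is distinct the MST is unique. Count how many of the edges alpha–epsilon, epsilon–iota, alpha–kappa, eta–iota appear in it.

Kruskal: consider edges lightest-first.
beta–epsilon (2): add — endpoints in different components.
alpha–iota (4): add — endpoints in different components.
alpha–beta (5): add — endpoints in different components.
epsilon–iota (6): skip — iota and epsilon already connected.
beta–eta (7): add — endpoints in different components.
alpha–kappa (9): add — endpoints in different components.
MST edge set: {beta–epsilon, alpha–iota, alpha–beta, beta–eta, alpha–kappa}.
Of the listed edges, {alpha–kappa} are in the MST → 1.

1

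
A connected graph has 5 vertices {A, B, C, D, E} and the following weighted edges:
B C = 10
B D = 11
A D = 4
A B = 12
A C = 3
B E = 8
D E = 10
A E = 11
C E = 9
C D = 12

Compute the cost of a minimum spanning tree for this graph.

24

Kruskal: consider edges lightest-first.
A C (3): add — endpoints in different components.
A D (4): add — endpoints in different components.
B E (8): add — endpoints in different components.
C E (9): add — endpoints in different components.
MST edges: A C, A D, B E, C E; total weight 3+4+8+9 = 24.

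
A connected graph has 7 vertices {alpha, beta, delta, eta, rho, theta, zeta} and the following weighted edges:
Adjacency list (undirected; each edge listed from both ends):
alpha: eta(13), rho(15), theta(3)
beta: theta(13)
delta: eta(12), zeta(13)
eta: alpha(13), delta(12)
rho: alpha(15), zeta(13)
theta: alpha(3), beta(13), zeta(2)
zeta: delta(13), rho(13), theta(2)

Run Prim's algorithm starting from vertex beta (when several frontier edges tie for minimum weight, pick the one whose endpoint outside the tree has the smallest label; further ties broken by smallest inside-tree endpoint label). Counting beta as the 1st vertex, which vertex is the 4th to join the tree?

Prim, starting at beta.
Step 1: cheapest edge leaving the tree is beta theta (13); add theta.
Step 2: cheapest edge leaving the tree is theta zeta (2); add zeta.
Step 3: cheapest edge leaving the tree is alpha theta (3); add alpha.
Step 4: cheapest edge leaving the tree is delta zeta (13); add delta.
Step 5: cheapest edge leaving the tree is delta eta (12); add eta.
Step 6: cheapest edge leaving the tree is rho zeta (13); add rho.
Vertex order: beta, theta, zeta, alpha, delta, eta, rho. The 4th vertex is alpha.

alpha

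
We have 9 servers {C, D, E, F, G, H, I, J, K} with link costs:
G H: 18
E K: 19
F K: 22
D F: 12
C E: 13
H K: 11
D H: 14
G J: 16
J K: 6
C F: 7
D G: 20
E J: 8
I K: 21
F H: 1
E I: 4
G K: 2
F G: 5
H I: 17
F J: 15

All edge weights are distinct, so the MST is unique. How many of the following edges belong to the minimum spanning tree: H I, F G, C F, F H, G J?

Kruskal: consider edges lightest-first.
F H (1): add — endpoints in different components.
G K (2): add — endpoints in different components.
E I (4): add — endpoints in different components.
F G (5): add — endpoints in different components.
J K (6): add — endpoints in different components.
C F (7): add — endpoints in different components.
E J (8): add — endpoints in different components.
H K (11): skip — H and K already connected.
D F (12): add — endpoints in different components.
MST edge set: {F H, G K, E I, F G, J K, C F, E J, D F}.
Of the listed edges, {F G, C F, F H} are in the MST → 3.

3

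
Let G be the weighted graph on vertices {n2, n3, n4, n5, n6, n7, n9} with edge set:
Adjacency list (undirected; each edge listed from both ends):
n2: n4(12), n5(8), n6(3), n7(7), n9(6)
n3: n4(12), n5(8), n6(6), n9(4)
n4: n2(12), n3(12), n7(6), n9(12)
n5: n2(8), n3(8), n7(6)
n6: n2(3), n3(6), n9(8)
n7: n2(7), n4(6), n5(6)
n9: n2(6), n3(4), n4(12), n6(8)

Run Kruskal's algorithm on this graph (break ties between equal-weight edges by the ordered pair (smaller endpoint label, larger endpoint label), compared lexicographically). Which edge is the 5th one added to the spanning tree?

Kruskal's algorithm — process edges by increasing weight (ties by edge label):
n2-n6 (3): add — endpoints in different components.
n3-n9 (4): add — endpoints in different components.
n2-n9 (6): add — endpoints in different components.
n3-n6 (6): skip — n3 and n6 already connected.
n4-n7 (6): add — endpoints in different components.
n5-n7 (6): add — endpoints in different components.
n2-n7 (7): add — endpoints in different components.
The 5th edge added is n5-n7.

n5-n7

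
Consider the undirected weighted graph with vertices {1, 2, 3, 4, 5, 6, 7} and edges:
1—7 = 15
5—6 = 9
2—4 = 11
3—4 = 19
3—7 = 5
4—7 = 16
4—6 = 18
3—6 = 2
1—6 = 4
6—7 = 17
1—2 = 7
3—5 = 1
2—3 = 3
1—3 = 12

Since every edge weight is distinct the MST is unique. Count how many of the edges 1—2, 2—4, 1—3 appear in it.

Kruskal's algorithm — process edges by increasing weight (ties by edge label):
3—5 (1): add — endpoints in different components.
3—6 (2): add — endpoints in different components.
2—3 (3): add — endpoints in different components.
1—6 (4): add — endpoints in different components.
3—7 (5): add — endpoints in different components.
1—2 (7): skip — 1 and 2 already connected.
5—6 (9): skip — 5 and 6 already connected.
2—4 (11): add — endpoints in different components.
MST edge set: {3—5, 3—6, 2—3, 1—6, 3—7, 2—4}.
Of the listed edges, {2—4} are in the MST → 1.

1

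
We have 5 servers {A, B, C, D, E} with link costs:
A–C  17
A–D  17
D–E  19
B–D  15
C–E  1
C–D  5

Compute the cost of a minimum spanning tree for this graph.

38

Kruskal: consider edges lightest-first.
C–E (1): add — endpoints in different components.
C–D (5): add — endpoints in different components.
B–D (15): add — endpoints in different components.
A–C (17): add — endpoints in different components.
MST edges: C–E, C–D, B–D, A–C; total weight 1+5+15+17 = 38.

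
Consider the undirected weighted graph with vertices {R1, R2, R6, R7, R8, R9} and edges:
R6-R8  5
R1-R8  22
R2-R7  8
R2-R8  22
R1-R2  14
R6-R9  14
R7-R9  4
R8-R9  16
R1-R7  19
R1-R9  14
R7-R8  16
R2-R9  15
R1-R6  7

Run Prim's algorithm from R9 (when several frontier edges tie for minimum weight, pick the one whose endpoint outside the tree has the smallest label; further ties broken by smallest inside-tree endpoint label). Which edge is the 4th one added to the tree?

Prim's algorithm from R9:
Step 1: frontier [R7-R9 4, R1-R9 14, R6-R9 14, R2-R9 15, R8-R9 16] → take R7-R9 (4); add R7.
Step 2: frontier [R2-R7 8, R7-R8 16, R1-R7 19, R1-R9 14, R6-R9 14, R2-R9 15, R8-R9 16] → take R2-R7 (8); add R2.
Step 3: frontier [R1-R2 14, R2-R8 22, R7-R8 16, R1-R7 19, R1-R9 14, R6-R9 14, R8-R9 16] → take R1-R2 (14); add R1.
Step 4: frontier [R1-R6 7, R1-R8 22, R2-R8 22, R7-R8 16, R6-R9 14, R8-R9 16] → take R1-R6 (7); add R6.
Step 5: frontier [R1-R8 22, R2-R8 22, R6-R8 5, R7-R8 16, R8-R9 16] → take R6-R8 (5); add R8.
The 4th edge added is R1-R6.

R1-R6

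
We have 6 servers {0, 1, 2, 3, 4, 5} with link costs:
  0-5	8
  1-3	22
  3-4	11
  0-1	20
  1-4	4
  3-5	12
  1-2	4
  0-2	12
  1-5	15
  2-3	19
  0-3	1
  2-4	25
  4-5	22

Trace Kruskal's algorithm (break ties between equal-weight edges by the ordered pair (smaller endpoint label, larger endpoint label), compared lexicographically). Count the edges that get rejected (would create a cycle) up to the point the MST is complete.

Sort edges by weight, then run Kruskal:
0-3 (1): add. Components now {0,3} {1} {2} {4} {5}
1-2 (4): add. Components now {0,3} {1,2} {4} {5}
1-4 (4): add. Components now {0,3} {1,2,4} {5}
0-5 (8): add. Components now {0,3,5} {1,2,4}
3-4 (11): add. Components now {0,1,2,3,4,5}
Edges rejected before the tree was complete: 0.

0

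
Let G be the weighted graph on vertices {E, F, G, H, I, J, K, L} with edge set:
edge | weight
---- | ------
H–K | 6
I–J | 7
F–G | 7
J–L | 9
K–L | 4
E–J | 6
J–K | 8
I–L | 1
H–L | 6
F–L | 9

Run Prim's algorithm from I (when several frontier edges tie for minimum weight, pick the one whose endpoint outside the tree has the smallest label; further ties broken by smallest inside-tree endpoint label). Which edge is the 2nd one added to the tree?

K-L

Prim, starting at I.
Step 1: frontier [I–L 1, I–J 7] → take I–L (1); add L.
Step 2: frontier [I–J 7, K–L 4, H–L 6, F–L 9, J–L 9] → take K–L (4); add K.
Step 3: frontier [I–J 7, H–K 6, J–K 8, H–L 6, F–L 9, J–L 9] → take H–K (6); add H.
Step 4: frontier [I–J 7, J–K 8, F–L 9, J–L 9] → take I–J (7); add J.
Step 5: frontier [E–J 6, F–L 9] → take E–J (6); add E.
Step 6: frontier [F–L 9] → take F–L (9); add F.
Step 7: frontier [F–G 7] → take F–G (7); add G.
The 2nd edge added is K–L.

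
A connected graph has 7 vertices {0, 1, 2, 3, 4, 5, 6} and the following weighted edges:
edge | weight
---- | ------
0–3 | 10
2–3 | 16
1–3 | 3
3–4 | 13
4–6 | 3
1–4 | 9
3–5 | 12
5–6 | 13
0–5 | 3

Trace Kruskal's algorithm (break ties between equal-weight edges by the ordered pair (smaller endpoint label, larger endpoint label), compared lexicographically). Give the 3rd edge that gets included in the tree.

4-6

Kruskal: consider edges lightest-first.
0–5 (3): add. Components now {0,5} {1} {2} {3} {4} {6}
1–3 (3): add. Components now {0,5} {1,3} {2} {4} {6}
4–6 (3): add. Components now {0,5} {1,3} {2} {4,6}
1–4 (9): add. Components now {0,5} {1,3,4,6} {2}
0–3 (10): add. Components now {0,1,3,4,5,6} {2}
3–5 (12): skip — 3 and 5 already connected.
3–4 (13): skip — 3 and 4 already connected.
5–6 (13): skip — 5 and 6 already connected.
2–3 (16): add. Components now {0,1,2,3,4,5,6}
The 3rd edge added is 4–6.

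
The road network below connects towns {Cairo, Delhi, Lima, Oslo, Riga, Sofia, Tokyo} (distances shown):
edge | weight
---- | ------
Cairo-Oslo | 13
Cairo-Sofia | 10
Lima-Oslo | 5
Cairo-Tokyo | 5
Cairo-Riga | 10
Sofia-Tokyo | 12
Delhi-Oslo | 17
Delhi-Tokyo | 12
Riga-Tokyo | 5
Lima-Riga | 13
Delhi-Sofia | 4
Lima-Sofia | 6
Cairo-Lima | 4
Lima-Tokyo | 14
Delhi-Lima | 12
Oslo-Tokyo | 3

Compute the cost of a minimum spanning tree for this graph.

Grow the tree from Lima using Prim:
Step 1: cheapest edge leaving the tree is Cairo-Lima (4); add Cairo.
Step 2: cheapest edge leaving the tree is Lima-Oslo (5); add Oslo.
Step 3: cheapest edge leaving the tree is Oslo-Tokyo (3); add Tokyo.
Step 4: cheapest edge leaving the tree is Riga-Tokyo (5); add Riga.
Step 5: cheapest edge leaving the tree is Lima-Sofia (6); add Sofia.
Step 6: cheapest edge leaving the tree is Delhi-Sofia (4); add Delhi.
MST edges: Cairo-Lima, Lima-Oslo, Oslo-Tokyo, Riga-Tokyo, Lima-Sofia, Delhi-Sofia; total weight 4+5+3+5+6+4 = 27.

27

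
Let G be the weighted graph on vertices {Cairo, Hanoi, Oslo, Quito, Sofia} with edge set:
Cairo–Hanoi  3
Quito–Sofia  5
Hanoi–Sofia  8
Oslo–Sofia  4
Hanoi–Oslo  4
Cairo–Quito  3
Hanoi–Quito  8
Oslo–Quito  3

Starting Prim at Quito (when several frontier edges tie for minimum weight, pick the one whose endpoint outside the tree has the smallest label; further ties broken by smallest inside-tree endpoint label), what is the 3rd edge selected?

Prim, starting at Quito.
Step 1: cheapest edge leaving the tree is Cairo–Quito (3); add Cairo.
Step 2: cheapest edge leaving the tree is Cairo–Hanoi (3); add Hanoi.
Step 3: cheapest edge leaving the tree is Oslo–Quito (3); add Oslo.
Step 4: cheapest edge leaving the tree is Oslo–Sofia (4); add Sofia.
The 3rd edge added is Oslo–Quito.

Oslo-Quito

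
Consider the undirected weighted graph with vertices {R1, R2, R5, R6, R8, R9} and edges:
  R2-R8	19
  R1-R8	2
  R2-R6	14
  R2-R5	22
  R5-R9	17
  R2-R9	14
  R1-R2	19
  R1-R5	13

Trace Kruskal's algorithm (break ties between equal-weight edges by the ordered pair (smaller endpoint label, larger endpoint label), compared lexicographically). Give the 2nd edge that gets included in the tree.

R1-R5

Kruskal: consider edges lightest-first.
R1-R8 (2): add — endpoints in different components.
R1-R5 (13): add — endpoints in different components.
R2-R6 (14): add — endpoints in different components.
R2-R9 (14): add — endpoints in different components.
R5-R9 (17): add — endpoints in different components.
The 2nd edge added is R1-R5.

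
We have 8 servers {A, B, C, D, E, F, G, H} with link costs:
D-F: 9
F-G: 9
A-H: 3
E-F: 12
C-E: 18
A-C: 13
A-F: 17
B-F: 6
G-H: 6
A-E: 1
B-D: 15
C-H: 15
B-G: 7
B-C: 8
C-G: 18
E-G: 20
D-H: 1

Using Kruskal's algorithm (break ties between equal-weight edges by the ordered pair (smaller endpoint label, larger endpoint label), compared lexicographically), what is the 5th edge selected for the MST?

G-H

Kruskal's algorithm — process edges by increasing weight (ties by edge label):
A-E (1): add — endpoints in different components.
D-H (1): add — endpoints in different components.
A-H (3): add — endpoints in different components.
B-F (6): add — endpoints in different components.
G-H (6): add — endpoints in different components.
B-G (7): add — endpoints in different components.
B-C (8): add — endpoints in different components.
The 5th edge added is G-H.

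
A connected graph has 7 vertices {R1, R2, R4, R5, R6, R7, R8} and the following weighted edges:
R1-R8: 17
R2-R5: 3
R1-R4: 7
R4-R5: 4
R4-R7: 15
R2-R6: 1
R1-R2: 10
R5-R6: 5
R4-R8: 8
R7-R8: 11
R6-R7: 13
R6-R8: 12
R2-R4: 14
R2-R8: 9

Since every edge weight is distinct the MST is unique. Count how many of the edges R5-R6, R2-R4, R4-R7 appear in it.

Sort edges by weight, then run Kruskal:
R2-R6 (1): add. Components now {R7} {R1} {R2,R6} {R5} {R8} {R4}
R2-R5 (3): add. Components now {R7} {R1} {R2,R5,R6} {R8} {R4}
R4-R5 (4): add. Components now {R7} {R1} {R2,R4,R5,R6} {R8}
R5-R6 (5): skip — R5 and R6 already connected.
R1-R4 (7): add. Components now {R7} {R1,R2,R4,R5,R6} {R8}
R4-R8 (8): add. Components now {R7} {R1,R2,R4,R5,R6,R8}
R2-R8 (9): skip — R2 and R8 already connected.
R1-R2 (10): skip — R1 and R2 already connected.
R7-R8 (11): add. Components now {R1,R2,R4,R5,R6,R7,R8}
MST edge set: {R2-R6, R2-R5, R4-R5, R1-R4, R4-R8, R7-R8}.
Of the listed edges, {} are in the MST → 0.

0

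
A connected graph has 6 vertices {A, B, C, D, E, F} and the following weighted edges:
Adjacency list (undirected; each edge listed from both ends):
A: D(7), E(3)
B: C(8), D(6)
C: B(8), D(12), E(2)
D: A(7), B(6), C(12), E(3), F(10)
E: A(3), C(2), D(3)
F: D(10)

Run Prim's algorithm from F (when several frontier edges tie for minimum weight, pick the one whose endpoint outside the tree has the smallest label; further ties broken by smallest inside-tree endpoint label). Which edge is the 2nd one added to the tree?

Prim's algorithm from F:
Step 1: frontier [D—F 10] → take D—F (10); add D.
Step 2: frontier [D—E 3, B—D 6, A—D 7, C—D 12] → take D—E (3); add E.
Step 3: frontier [B—D 6, A—D 7, C—D 12, C—E 2, A—E 3] → take C—E (2); add C.
Step 4: frontier [B—C 8, B—D 6, A—D 7, A—E 3] → take A—E (3); add A.
Step 5: frontier [B—C 8, B—D 6] → take B—D (6); add B.
The 2nd edge added is D—E.

D-E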